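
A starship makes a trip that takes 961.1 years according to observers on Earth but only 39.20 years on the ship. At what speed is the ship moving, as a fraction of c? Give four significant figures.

β = 0.9992

The proper time is measured on the ship (both events occur at the ship's location); Δt is measured on Earth. γ = Δt/τ = 961.1/39.20 = 24.52.
β = √(1 − 1/γ²) = √(1 − 0.001664) = √0.9983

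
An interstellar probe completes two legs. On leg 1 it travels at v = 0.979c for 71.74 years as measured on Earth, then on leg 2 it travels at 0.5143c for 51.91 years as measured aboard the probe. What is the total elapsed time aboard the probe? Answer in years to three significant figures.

Leg 1: γ = 1/√(1 − 0.979²) = 1/√0.04156 = 4.905; τ_1 = 71.74/4.905 = 14.62 years.
Leg 2: 51.91 years is already measured aboard the probe.
Total: 14.62 + 51.91 years.

τ = 66.5 years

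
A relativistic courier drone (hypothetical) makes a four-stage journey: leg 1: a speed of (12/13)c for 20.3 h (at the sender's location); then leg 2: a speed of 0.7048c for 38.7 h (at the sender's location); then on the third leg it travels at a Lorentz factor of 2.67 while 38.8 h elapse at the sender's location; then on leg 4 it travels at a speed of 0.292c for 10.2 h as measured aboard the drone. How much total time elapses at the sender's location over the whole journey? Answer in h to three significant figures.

Δt = 108 h

Leg 1: 20.3 h is already measured at the sender's location.
Leg 2: 38.7 h is already measured at the sender's location.
Leg 3: 38.8 h is already measured at the sender's location.
Leg 4: γ = 1/√(1 − 0.292²) = 1/√0.9147 = 1.046; Δt_4 = 1.046 × 10.2 = 10.66 h.
Total: 20.30 + 38.70 + 38.80 + 10.66 h.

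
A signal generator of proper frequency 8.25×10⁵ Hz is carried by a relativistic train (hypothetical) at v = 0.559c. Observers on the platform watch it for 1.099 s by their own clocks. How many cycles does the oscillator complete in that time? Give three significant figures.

N = 7.52×10⁵

γ = 1/√(1 − 0.559²) = 1/√0.6875 = 1.206
During 1.099 s of lab time, the oscillator's proper time advances by τ = Δt/γ = 1.099/1.206 = 0.9113 s = 9.113×10⁻¹ s.
N = f × τ = 8.25×10⁵ × 9.113×10⁻¹ = 7.518×10⁵.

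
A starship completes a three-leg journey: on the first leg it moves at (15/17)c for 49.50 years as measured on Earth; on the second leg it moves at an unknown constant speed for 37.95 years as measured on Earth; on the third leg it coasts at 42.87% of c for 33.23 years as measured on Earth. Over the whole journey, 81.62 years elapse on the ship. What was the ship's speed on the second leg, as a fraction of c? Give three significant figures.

Leg 1: γ = 1/√(1 − (15/17)²) = 17/8 = 2.125; τ_1 = 49.50/2.125 = 23.29 years.
Leg 2: speed unknown; τ_2 = 37.95/γ_2.
Leg 3: β = 0.4287; γ = 1/√(1 − 0.4287²) = 1/√0.8162 = 1.107; τ_3 = 33.23/1.107 = 30.02 years.
Total proper time: 23.29 + τ_2 + 30.02 = 81.62, so τ_2 = 81.62 − 53.32 = 28.30 years.
γ_2 = 37.95/28.30 = 1.341; β = √(1 − 1/γ²) = √0.4437.

β = 0.666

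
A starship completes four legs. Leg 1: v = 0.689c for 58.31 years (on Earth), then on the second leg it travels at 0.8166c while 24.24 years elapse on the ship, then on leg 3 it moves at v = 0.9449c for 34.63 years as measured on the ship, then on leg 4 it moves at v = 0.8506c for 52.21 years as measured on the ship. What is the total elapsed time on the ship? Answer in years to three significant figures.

Leg 1: γ = 1/√(1 − 0.689²) = 1/√0.5253 = 1.380; τ_1 = 58.31/1.380 = 42.26 years.
Leg 2: 24.24 years is already measured on the ship.
Leg 3: 34.63 years is already measured on the ship.
Leg 4: 52.21 years is already measured on the ship.
Total: 42.26 + 24.24 + 34.63 + 52.21 years.

τ = 153 years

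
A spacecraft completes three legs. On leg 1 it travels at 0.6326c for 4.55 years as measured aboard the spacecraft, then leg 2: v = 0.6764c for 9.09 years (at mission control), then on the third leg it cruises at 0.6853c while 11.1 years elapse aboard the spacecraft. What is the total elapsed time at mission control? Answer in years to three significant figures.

Leg 1: γ = 1/√(1 − 0.6326²) = 1/√0.5998 = 1.291; Δt_1 = 1.291 × 4.55 = 5.875 years.
Leg 2: 9.09 years is already measured at mission control.
Leg 3: γ = 1/√(1 − 0.6853²) = 1/√0.5304 = 1.373; Δt_3 = 1.373 × 11.1 = 15.24 years.
Total: 5.875 + 9.090 + 15.24 years.

Δt = 30.2 years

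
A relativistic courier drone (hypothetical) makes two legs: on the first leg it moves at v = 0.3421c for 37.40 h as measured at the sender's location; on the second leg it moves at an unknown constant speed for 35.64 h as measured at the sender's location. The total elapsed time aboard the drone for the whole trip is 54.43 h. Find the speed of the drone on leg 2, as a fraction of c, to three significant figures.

Leg 1: γ = 1/√(1 − 0.3421²) = 1/√0.8830 = 1.064; τ_1 = 37.40/1.064 = 35.14 h.
Leg 2: speed unknown; τ_2 = 35.64/γ_2.
Total proper time: 35.14 + τ_2 = 54.43, so τ_2 = 54.43 − 35.14 = 19.29 h.
γ_2 = 35.64/19.29 = 1.848; β = √(1 − 1/γ²) = √0.7072.

β = 0.841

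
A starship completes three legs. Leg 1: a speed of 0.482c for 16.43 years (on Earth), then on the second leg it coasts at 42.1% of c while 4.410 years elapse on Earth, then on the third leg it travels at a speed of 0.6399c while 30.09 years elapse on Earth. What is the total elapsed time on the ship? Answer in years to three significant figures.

Leg 1: γ = 1/√(1 − 0.482²) = 1/√0.7677 = 1.141; τ_1 = 16.43/1.141 = 14.40 years.
Leg 2: β = 0.421; γ = 1/√(1 − 0.421²) = 1/√0.8228 = 1.102; τ_2 = 4.410/1.102 = 4.000 years.
Leg 3: γ = 1/√(1 − 0.6399²) = 1/√0.5905 = 1.301; τ_3 = 30.09/1.301 = 23.12 years.
Total: 14.40 + 4.000 + 23.12 years.

τ = 41.5 years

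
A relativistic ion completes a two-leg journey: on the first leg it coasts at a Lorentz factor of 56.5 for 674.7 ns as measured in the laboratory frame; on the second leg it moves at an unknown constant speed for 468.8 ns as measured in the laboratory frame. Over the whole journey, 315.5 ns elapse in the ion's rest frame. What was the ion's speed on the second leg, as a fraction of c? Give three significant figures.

β = 0.762

Leg 1: γ = 56.5; τ_1 = 674.7/56.50 = 11.94 ns.
Leg 2: speed unknown; τ_2 = 468.8/γ_2.
Total proper time: 11.94 + τ_2 = 315.5, so τ_2 = 315.5 − 11.94 = 303.6 ns.
γ_2 = 468.8/303.6 = 1.544; β = √(1 − 1/γ²) = √0.5807.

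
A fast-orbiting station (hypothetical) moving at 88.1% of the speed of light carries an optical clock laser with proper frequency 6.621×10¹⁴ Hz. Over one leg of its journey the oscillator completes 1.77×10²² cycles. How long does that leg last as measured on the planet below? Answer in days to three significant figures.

Δt = 654 days

β = 0.881; γ = 1/√(1 − 0.881²) = 1/√0.2238 = 2.114
Proper time for N cycles: τ = N/f = 1.77×10²²/(6.621×10¹⁴) = 2.673×10⁷ s = 309.4 days.
Lab-frame duration Δt = γτ = 2.114 × 309.4 = 654.0 days.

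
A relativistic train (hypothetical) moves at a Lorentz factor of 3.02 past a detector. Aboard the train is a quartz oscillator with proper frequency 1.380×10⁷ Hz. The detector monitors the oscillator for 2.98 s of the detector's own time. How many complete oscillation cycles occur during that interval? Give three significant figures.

N = 1.36×10⁷

γ = 3.02
During 2.98 s of lab time, the oscillator's proper time advances by τ = Δt/γ = 2.98/3.020 = 0.9868 s = 9.868×10⁻¹ s.
N = f × τ = 1.380×10⁷ × 9.868×10⁻¹ = 1.362×10⁷.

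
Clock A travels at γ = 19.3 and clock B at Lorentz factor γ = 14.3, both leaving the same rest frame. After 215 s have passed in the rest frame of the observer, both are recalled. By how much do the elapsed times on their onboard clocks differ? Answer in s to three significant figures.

A: γ = 19.3; τ_A = 215/19.30 = 11.14 s.
B: γ = 14.3; τ_B = 215/14.30 = 15.03 s.

|τ_A − τ_B| = 3.90 s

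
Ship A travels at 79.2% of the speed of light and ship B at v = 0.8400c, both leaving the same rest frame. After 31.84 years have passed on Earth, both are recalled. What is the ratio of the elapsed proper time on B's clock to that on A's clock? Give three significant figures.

τ_B/τ_A = 0.889

A: β = 0.792; γ = 1/√(1 − 0.792²) = 1/√0.3727 = 1.638. B: γ = 1/√(1 − 0.8400²) = 1/√0.2944 = 1.843.
τ_A/τ_B = γ_B/γ_A = 1.843/1.638 = 1.125, so τ_B/τ_A = 0.8887.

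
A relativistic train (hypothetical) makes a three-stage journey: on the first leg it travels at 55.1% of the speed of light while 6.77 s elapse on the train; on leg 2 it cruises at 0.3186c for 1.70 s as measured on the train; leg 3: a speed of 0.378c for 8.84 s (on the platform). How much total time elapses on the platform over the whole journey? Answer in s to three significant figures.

Leg 1: β = 0.551; γ = 1/√(1 − 0.551²) = 1/√0.6964 = 1.198; Δt_1 = 1.198 × 6.77 = 8.113 s.
Leg 2: γ = 1/√(1 − 0.3186²) = 1/√0.8985 = 1.055; Δt_2 = 1.055 × 1.70 = 1.793 s.
Leg 3: 8.84 s is already measured on the platform.
Total: 8.113 + 1.793 + 8.840 s.

Δt = 18.7 s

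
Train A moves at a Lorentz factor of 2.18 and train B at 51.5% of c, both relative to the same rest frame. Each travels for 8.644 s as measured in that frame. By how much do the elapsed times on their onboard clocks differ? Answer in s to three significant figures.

|τ_A − τ_B| = 3.44 s

A: γ = 2.18; τ_A = 8.644/2.180 = 3.965 s.
B: β = 0.515; γ = 1/√(1 − 0.515²) = 1/√0.7348 = 1.167; τ_B = 8.644/1.167 = 7.410 s.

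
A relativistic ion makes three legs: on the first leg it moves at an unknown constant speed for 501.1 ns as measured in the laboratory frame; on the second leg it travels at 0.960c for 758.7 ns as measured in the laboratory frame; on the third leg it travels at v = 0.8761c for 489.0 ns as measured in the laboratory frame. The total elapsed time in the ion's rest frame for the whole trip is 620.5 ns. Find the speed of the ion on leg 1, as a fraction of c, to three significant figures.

β = 0.939

Leg 1: speed unknown; τ_1 = 501.1/γ_1.
Leg 2: γ = 1/√(1 − 0.960²) = 25/7 ≈ 3.571; τ_2 = 758.7/3.571 = 212.4 ns.
Leg 3: γ = 1/√(1 − 0.8761²) = 1/√0.2324 = 2.074; τ_3 = 489.0/2.074 = 235.8 ns.
Total proper time: τ_1 + 212.4 + 235.8 = 620.5, so τ_1 = 620.5 − 448.2 = 172.3 ns.
γ_1 = 501.1/172.3 = 2.908; β = √(1 − 1/γ²) = √0.8818.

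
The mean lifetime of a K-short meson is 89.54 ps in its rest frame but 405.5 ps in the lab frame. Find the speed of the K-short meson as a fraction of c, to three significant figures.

γ = Δt/τ₀ = 405.5/89.54 = 4.529
β = √(1 − 1/γ²) = √(1 − 0.04876) = √0.9512

v = 0.975c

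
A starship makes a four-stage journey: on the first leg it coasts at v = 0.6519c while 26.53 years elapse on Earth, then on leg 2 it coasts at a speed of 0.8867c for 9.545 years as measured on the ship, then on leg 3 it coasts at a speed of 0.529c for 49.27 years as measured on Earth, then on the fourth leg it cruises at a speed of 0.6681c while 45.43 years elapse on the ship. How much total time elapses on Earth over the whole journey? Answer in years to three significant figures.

Δt = 158 years

Leg 1: 26.53 years is already measured on Earth.
Leg 2: γ = 1/√(1 − 0.8867²) = 1/√0.2138 = 2.163; Δt_2 = 2.163 × 9.545 = 20.64 years.
Leg 3: 49.27 years is already measured on Earth.
Leg 4: γ = 1/√(1 − 0.6681²) = 1/√0.5536 = 1.344; Δt_4 = 1.344 × 45.43 = 61.06 years.
Total: 26.53 + 20.64 + 49.27 + 61.06 years.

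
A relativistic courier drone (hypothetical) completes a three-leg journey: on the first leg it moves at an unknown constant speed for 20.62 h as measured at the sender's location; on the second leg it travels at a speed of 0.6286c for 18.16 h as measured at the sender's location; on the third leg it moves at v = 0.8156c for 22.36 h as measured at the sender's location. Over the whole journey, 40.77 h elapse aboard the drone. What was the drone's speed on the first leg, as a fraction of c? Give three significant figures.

β = 0.747

Leg 1: speed unknown; τ_1 = 20.62/γ_1.
Leg 2: γ = 1/√(1 − 0.6286²) = 1/√0.6049 = 1.286; τ_2 = 18.16/1.286 = 14.12 h.
Leg 3: γ = 1/√(1 − 0.8156²) = 1/√0.3348 = 1.728; τ_3 = 22.36/1.728 = 12.94 h.
Total proper time: τ_1 + 14.12 + 12.94 = 40.77, so τ_1 = 40.77 − 27.06 = 13.71 h.
γ_1 = 20.62/13.71 = 1.504; β = √(1 − 1/γ²) = √0.5580.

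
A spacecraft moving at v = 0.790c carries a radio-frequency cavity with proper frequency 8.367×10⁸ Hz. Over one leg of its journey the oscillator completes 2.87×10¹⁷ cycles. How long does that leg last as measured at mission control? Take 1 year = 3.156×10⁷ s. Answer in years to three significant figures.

γ = 1/√(1 − 0.790²) = 1/√0.3759 = 1.631
Proper time for N cycles: τ = N/f = 2.87×10¹⁷/(8.367×10⁸) = 3.430×10⁸ s = 10.87 years.
Lab-frame duration Δt = γτ = 1.631 × 10.87 = 17.73 years.

Δt = 17.7 years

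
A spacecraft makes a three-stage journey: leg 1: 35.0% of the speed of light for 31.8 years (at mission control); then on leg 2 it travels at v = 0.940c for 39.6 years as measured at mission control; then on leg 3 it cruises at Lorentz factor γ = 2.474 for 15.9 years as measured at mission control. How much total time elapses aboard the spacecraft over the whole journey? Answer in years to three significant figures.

Leg 1: β = 0.350; γ = 1/√(1 − 0.350²) = 1/√0.8775 = 1.068; τ_1 = 31.8/1.068 = 29.79 years.
Leg 2: γ = 1/√(1 − 0.940²) = 1/√0.1164 = 2.931; τ_2 = 39.6/2.931 = 13.51 years.
Leg 3: γ = 2.474; τ_3 = 15.9/2.474 = 6.427 years.
Total: 29.79 + 13.51 + 6.427 years.

τ = 49.7 years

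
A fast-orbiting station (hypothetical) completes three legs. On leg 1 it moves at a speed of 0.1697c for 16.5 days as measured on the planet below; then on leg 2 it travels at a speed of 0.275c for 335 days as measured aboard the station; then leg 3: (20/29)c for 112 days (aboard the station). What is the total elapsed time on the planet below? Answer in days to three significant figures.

Δt = 520 days

Leg 1: 16.5 days is already measured on the planet below.
Leg 2: γ = 1/√(1 − 0.275²) = 1/√0.9244 = 1.040; Δt_2 = 1.040 × 335 = 348.4 days.
Leg 3: γ = 1/√(1 − (20/29)²) = 29/21 ≈ 1.381; Δt_3 = 1.381 × 112 = 154.7 days.
Total: 16.50 + 348.4 + 154.7 days.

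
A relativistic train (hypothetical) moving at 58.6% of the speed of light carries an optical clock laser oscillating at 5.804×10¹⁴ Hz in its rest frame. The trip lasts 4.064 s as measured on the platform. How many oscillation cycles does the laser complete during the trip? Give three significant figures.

N = 1.91×10¹⁵

β = 0.586; γ = 1/√(1 − 0.586²) = 1/√0.6566 = 1.234
The oscillator's own cycle count is N = f × τ where τ is the proper time on the train. τ = Δt/γ = 4.064/1.234 = 3.293 s = 3.293×10⁰ s.
N = 5.804×10¹⁴ × 3.293×10⁰ = 1.911×10¹⁵.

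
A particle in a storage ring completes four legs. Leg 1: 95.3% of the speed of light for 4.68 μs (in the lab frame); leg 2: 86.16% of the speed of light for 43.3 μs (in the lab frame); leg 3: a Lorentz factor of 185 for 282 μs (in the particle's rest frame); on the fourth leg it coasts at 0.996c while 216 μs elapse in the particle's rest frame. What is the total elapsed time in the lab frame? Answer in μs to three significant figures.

Leg 1: 4.68 μs is already measured in the lab frame.
Leg 2: 43.3 μs is already measured in the lab frame.
Leg 3: γ = 185; Δt_3 = 185.0 × 282 = 5.217×10⁴ μs.
Leg 4: γ = 1/√(1 − 0.996²) = 1/√0.007984 = 11.19; Δt_4 = 11.19 × 216 = 2417 μs.
Total: 4.680 + 43.30 + 5.217×10⁴ + 2417 μs.

Δt = 5.46×10⁴ μs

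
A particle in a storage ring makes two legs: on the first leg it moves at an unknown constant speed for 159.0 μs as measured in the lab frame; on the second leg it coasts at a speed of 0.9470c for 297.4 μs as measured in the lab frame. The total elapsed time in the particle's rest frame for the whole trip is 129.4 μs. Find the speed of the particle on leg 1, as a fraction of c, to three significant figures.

β = 0.977

Leg 1: speed unknown; τ_1 = 159.0/γ_1.
Leg 2: γ = 1/√(1 − 0.9470²) = 1/√0.1032 = 3.113; τ_2 = 297.4/3.113 = 95.53 μs.
Total proper time: τ_1 + 95.53 = 129.4, so τ_1 = 129.4 − 95.53 = 33.87 μs.
γ_1 = 159.0/33.87 = 4.695; β = √(1 − 1/γ²) = √0.9546.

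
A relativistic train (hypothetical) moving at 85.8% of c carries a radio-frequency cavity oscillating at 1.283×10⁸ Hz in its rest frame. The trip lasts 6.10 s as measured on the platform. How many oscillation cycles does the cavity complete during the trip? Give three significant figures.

β = 0.858; γ = 1/√(1 − 0.858²) = 1/√0.2638 = 1.947
The oscillator's own cycle count is N = f × τ where τ is the proper time on the train. τ = Δt/γ = 6.10/1.947 = 3.133 s = 3.133×10⁰ s.
N = 1.283×10⁸ × 3.133×10⁰ = 4.020×10⁸.

N = 4.02×10⁸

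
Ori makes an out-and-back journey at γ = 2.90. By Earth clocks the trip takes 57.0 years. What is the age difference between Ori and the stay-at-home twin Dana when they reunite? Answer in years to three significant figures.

γ = 2.90
Ori's elapsed proper time: τ = 57.0/2.900 = 19.66 years.
Age gap = Δt − τ = 57.0 − 19.66 years.

Δt − τ = 37.3 years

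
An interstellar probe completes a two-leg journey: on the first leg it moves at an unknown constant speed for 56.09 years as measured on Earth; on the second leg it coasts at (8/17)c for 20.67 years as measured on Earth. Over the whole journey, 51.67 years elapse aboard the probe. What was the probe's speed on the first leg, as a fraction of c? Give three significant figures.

Leg 1: speed unknown; τ_1 = 56.09/γ_1.
Leg 2: γ = 1/√(1 − (8/17)²) = 17/15 ≈ 1.133; τ_2 = 20.67/1.133 = 18.24 years.
Total proper time: τ_1 + 18.24 = 51.67, so τ_1 = 51.67 − 18.24 = 33.43 years.
γ_1 = 56.09/33.43 = 1.678; β = √(1 − 1/γ²) = √0.6447.

β = 0.803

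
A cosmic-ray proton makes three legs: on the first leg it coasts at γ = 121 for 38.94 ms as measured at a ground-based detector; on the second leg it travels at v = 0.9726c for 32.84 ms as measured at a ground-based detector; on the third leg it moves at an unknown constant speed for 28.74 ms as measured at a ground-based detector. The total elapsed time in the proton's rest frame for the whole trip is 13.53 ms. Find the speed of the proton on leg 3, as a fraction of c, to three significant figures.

Leg 1: γ = 121; τ_1 = 38.94/121.0 = 0.3218 ms.
Leg 2: γ = 1/√(1 − 0.9726²) = 1/√0.05405 = 4.301; τ_2 = 32.84/4.301 = 7.635 ms.
Leg 3: speed unknown; τ_3 = 28.74/γ_3.
Total proper time: 0.3218 + 7.635 + τ_3 = 13.53, so τ_3 = 13.53 − 7.957 = 5.573 ms.
γ_3 = 28.74/5.573 = 5.157; β = √(1 − 1/γ²) = √0.9624.

β = 0.981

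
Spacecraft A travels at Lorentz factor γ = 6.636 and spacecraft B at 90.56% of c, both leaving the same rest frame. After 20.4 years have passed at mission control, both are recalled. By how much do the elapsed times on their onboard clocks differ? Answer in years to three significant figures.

A: γ = 6.636; τ_A = 20.4/6.636 = 3.074 years.
B: β = 0.9056; γ = 1/√(1 − 0.9056²) = 1/√0.1799 = 2.358; τ_B = 20.4/2.358 = 8.652 years.

|τ_A − τ_B| = 5.58 years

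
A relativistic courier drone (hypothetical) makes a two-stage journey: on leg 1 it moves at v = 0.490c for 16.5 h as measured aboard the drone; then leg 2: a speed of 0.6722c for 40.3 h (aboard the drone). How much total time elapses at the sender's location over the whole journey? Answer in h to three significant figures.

Δt = 73.4 h

Leg 1: γ = 1/√(1 − 0.490²) = 1/√0.7599 = 1.147; Δt_1 = 1.147 × 16.5 = 18.93 h.
Leg 2: γ = 1/√(1 − 0.6722²) = 1/√0.5481 = 1.351; Δt_2 = 1.351 × 40.3 = 54.43 h.
Total: 18.93 + 54.43 h.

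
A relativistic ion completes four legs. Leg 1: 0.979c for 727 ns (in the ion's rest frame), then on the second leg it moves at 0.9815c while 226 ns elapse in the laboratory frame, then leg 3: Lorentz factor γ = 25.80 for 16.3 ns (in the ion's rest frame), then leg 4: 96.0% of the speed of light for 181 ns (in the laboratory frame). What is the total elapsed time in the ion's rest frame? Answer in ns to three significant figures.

τ = 837 ns

Leg 1: 727 ns is already measured in the ion's rest frame.
Leg 2: γ = 1/√(1 − 0.9815²) = 1/√0.03666 = 5.223; τ_2 = 226/5.223 = 43.27 ns.
Leg 3: 16.3 ns is already measured in the ion's rest frame.
Leg 4: β = 0.960; γ = 1/√(1 − 0.960²) = 1/√0.07840 = 3.571; τ_4 = 181/3.571 = 50.68 ns.
Total: 727.0 + 43.27 + 16.30 + 50.68 ns.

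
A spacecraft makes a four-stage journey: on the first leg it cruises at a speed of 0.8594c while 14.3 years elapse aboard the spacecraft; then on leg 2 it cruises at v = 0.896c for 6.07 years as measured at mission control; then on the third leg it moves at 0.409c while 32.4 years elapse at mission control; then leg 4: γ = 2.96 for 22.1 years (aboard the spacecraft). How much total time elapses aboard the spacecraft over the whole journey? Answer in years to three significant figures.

τ = 68.7 years

Leg 1: 14.3 years is already measured aboard the spacecraft.
Leg 2: γ = 1/√(1 − 0.896²) = 1/√0.1972 = 2.252; τ_2 = 6.07/2.252 = 2.695 years.
Leg 3: γ = 1/√(1 − 0.409²) = 1/√0.8327 = 1.096; τ_3 = 32.4/1.096 = 29.57 years.
Leg 4: 22.1 years is already measured aboard the spacecraft.
Total: 14.30 + 2.695 + 29.57 + 22.10 years.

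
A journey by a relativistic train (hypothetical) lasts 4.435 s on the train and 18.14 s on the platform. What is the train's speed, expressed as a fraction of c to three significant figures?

β = 0.970

The proper time is measured on the train (both events occur at the train's location); Δt is measured on the platform. γ = Δt/τ = 18.14/4.435 = 4.090.
β = √(1 − 1/γ²) = √(1 − 0.05977) = √0.9402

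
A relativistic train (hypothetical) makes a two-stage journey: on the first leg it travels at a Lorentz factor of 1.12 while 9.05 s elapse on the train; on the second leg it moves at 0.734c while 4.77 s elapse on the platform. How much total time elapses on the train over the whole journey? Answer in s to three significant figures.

τ = 12.3 s

Leg 1: 9.05 s is already measured on the train.
Leg 2: γ = 1/√(1 − 0.734²) = 1/√0.4612 = 1.472; τ_2 = 4.77/1.472 = 3.240 s.
Total: 9.050 + 3.240 s.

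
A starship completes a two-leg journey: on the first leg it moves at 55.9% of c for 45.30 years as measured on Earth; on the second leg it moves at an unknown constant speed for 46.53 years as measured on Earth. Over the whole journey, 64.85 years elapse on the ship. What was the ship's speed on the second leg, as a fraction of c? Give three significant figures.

Leg 1: β = 0.559; γ = 1/√(1 − 0.559²) = 1/√0.6875 = 1.206; τ_1 = 45.30/1.206 = 37.56 years.
Leg 2: speed unknown; τ_2 = 46.53/γ_2.
Total proper time: 37.56 + τ_2 = 64.85, so τ_2 = 64.85 − 37.56 = 27.29 years.
γ_2 = 46.53/27.29 = 1.705; β = √(1 − 1/γ²) = √0.6560.

β = 0.810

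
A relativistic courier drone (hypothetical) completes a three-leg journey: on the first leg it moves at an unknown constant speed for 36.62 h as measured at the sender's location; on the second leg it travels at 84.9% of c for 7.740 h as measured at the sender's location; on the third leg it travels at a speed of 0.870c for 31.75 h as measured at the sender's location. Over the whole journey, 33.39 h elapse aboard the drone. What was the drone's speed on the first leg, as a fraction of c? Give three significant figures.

β = 0.928

Leg 1: speed unknown; τ_1 = 36.62/γ_1.
Leg 2: β = 0.849; γ = 1/√(1 − 0.849²) = 1/√0.2792 = 1.893; τ_2 = 7.740/1.893 = 4.090 h.
Leg 3: γ = 1/√(1 − 0.870²) = 1/√0.2431 = 2.028; τ_3 = 31.75/2.028 = 15.65 h.
Total proper time: τ_1 + 4.090 + 15.65 = 33.39, so τ_1 = 33.39 − 19.74 = 13.65 h.
γ_1 = 36.62/13.65 = 2.684; β = √(1 − 1/γ²) = √0.8611.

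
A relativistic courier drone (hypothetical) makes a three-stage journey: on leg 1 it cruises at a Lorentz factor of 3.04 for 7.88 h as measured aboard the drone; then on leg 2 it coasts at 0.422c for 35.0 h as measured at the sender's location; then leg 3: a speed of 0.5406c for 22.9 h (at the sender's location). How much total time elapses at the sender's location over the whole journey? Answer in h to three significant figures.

Leg 1: γ = 3.04; Δt_1 = 3.040 × 7.88 = 23.96 h.
Leg 2: 35.0 h is already measured at the sender's location.
Leg 3: 22.9 h is already measured at the sender's location.
Total: 23.96 + 35.00 + 22.90 h.

Δt = 81.9 h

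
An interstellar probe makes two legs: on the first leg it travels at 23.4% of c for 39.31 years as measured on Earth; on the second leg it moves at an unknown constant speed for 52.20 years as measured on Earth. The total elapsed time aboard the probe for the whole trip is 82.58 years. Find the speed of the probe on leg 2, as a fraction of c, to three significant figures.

β = 0.527

Leg 1: β = 0.234; γ = 1/√(1 − 0.234²) = 1/√0.9452 = 1.029; τ_1 = 39.31/1.029 = 38.22 years.
Leg 2: speed unknown; τ_2 = 52.20/γ_2.
Total proper time: 38.22 + τ_2 = 82.58, so τ_2 = 82.58 − 38.22 = 44.36 years.
γ_2 = 52.20/44.36 = 1.177; β = √(1 − 1/γ²) = √0.2778.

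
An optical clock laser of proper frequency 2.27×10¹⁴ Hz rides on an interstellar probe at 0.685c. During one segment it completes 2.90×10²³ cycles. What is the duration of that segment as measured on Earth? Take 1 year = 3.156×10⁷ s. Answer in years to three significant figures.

γ = 1/√(1 − 0.685²) = 1/√0.5308 = 1.373
Proper time for N cycles: τ = N/f = 2.90×10²³/(2.27×10¹⁴) = 1.278×10⁹ s = 40.48 years.
Lab-frame duration Δt = γτ = 1.373 × 40.48 = 55.56 years.

Δt = 55.6 years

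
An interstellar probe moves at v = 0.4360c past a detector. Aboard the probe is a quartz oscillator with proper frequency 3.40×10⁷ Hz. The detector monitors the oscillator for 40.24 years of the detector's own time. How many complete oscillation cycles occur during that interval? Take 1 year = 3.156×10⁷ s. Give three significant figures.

N = 3.89×10¹⁶

γ = 1/√(1 − 0.4360²) = 1/√0.8099 = 1.111
During 40.24 years of lab time, the oscillator's proper time advances by τ = Δt/γ = 40.24/1.111 = 36.21 years = 1.143×10⁹ s.
N = f × τ = 3.40×10⁷ × 1.143×10⁹ = 3.886×10¹⁶.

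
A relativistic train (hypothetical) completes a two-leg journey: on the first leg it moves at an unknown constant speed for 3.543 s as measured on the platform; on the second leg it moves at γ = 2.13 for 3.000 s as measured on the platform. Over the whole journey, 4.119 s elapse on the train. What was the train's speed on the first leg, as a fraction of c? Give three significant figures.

Leg 1: speed unknown; τ_1 = 3.543/γ_1.
Leg 2: γ = 2.13; τ_2 = 3.000/2.130 = 1.408 s.
Total proper time: τ_1 + 1.408 = 4.119, so τ_1 = 4.119 − 1.408 = 2.711 s.
γ_1 = 3.543/2.711 = 1.307; β = √(1 − 1/γ²) = √0.4147.

β = 0.644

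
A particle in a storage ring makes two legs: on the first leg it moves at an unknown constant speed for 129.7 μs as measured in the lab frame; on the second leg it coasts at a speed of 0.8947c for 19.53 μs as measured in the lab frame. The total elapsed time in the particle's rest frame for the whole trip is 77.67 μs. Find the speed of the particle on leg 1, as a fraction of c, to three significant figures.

β = 0.847

Leg 1: speed unknown; τ_1 = 129.7/γ_1.
Leg 2: γ = 1/√(1 − 0.8947²) = 1/√0.1995 = 2.239; τ_2 = 19.53/2.239 = 8.723 μs.
Total proper time: τ_1 + 8.723 = 77.67, so τ_1 = 77.67 − 8.723 = 68.95 μs.
γ_1 = 129.7/68.95 = 1.881; β = √(1 − 1/γ²) = √0.7174.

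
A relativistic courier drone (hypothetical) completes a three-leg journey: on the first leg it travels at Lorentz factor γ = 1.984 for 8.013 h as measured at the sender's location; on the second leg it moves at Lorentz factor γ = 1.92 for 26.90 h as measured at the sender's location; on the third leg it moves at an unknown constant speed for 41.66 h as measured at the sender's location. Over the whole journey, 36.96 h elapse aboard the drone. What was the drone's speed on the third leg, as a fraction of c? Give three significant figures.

β = 0.891

Leg 1: γ = 1.984; τ_1 = 8.013/1.984 = 4.039 h.
Leg 2: γ = 1.92; τ_2 = 26.90/1.920 = 14.01 h.
Leg 3: speed unknown; τ_3 = 41.66/γ_3.
Total proper time: 4.039 + 14.01 + τ_3 = 36.96, so τ_3 = 36.96 − 18.05 = 18.91 h.
γ_3 = 41.66/18.91 = 2.203; β = √(1 − 1/γ²) = √0.7939.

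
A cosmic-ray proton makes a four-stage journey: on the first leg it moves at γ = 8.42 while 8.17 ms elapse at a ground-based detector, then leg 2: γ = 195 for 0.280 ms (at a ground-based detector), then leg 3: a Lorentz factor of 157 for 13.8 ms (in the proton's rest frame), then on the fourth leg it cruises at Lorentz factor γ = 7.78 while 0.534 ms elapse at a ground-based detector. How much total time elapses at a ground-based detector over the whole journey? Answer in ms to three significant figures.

Δt = 2180 ms

Leg 1: 8.17 ms is already measured at a ground-based detector.
Leg 2: 0.280 ms is already measured at a ground-based detector.
Leg 3: γ = 157; Δt_3 = 157.0 × 13.8 = 2167 ms.
Leg 4: 0.534 ms is already measured at a ground-based detector.
Total: 8.170 + 0.2800 + 2167 + 0.5340 ms.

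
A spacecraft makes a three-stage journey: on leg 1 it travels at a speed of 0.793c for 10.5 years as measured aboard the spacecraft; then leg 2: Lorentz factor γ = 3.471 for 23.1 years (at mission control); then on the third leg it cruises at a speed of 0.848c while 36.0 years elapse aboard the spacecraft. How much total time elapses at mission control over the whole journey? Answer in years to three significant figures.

Δt = 108 years

Leg 1: γ = 1/√(1 − 0.793²) = 1/√0.3712 = 1.641; Δt_1 = 1.641 × 10.5 = 17.24 years.
Leg 2: 23.1 years is already measured at mission control.
Leg 3: γ = 1/√(1 − 0.848²) = 1/√0.2809 = 1.887; Δt_3 = 1.887 × 36.0 = 67.93 years.
Total: 17.24 + 23.10 + 67.93 years.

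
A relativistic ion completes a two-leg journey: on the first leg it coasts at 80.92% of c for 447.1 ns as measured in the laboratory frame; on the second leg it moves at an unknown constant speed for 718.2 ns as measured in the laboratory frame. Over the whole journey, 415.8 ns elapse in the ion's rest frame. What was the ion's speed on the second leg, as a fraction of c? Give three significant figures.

β = 0.977

Leg 1: β = 0.8092; γ = 1/√(1 − 0.8092²) = 1/√0.3452 = 1.702; τ_1 = 447.1/1.702 = 262.7 ns.
Leg 2: speed unknown; τ_2 = 718.2/γ_2.
Total proper time: 262.7 + τ_2 = 415.8, so τ_2 = 415.8 − 262.7 = 153.1 ns.
γ_2 = 718.2/153.1 = 4.691; β = √(1 − 1/γ²) = √0.9545.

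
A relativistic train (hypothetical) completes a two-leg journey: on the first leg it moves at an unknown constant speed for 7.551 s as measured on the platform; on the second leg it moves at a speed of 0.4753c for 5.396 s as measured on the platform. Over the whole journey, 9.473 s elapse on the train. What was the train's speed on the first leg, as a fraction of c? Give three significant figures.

Leg 1: speed unknown; τ_1 = 7.551/γ_1.
Leg 2: γ = 1/√(1 − 0.4753²) = 1/√0.7741 = 1.137; τ_2 = 5.396/1.137 = 4.748 s.
Total proper time: τ_1 + 4.748 = 9.473, so τ_1 = 9.473 − 4.748 = 4.725 s.
γ_1 = 7.551/4.725 = 1.598; β = √(1 − 1/γ²) = √0.6084.

β = 0.780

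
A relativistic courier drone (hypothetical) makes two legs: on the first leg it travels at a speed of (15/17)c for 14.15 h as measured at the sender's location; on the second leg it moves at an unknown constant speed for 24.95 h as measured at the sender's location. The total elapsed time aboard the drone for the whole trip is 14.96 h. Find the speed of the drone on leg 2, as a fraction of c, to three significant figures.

Leg 1: γ = 1/√(1 − (15/17)²) = 17/8 = 2.125; τ_1 = 14.15/2.125 = 6.659 h.
Leg 2: speed unknown; τ_2 = 24.95/γ_2.
Total proper time: 6.659 + τ_2 = 14.96, so τ_2 = 14.96 − 6.659 = 8.301 h.
γ_2 = 24.95/8.301 = 3.006; β = √(1 − 1/γ²) = √0.8893.

β = 0.943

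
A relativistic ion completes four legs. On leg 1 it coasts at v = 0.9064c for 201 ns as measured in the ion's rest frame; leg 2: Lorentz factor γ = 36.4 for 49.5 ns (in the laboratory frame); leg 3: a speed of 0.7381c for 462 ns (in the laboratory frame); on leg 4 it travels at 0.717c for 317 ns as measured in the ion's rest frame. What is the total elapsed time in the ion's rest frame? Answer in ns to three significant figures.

τ = 831 ns

Leg 1: 201 ns is already measured in the ion's rest frame.
Leg 2: γ = 36.4; τ_2 = 49.5/36.40 = 1.360 ns.
Leg 3: γ = 1/√(1 − 0.7381²) = 1/√0.4552 = 1.482; τ_3 = 462/1.482 = 311.7 ns.
Leg 4: 317 ns is already measured in the ion's rest frame.
Total: 201.0 + 1.360 + 311.7 + 317.0 ns.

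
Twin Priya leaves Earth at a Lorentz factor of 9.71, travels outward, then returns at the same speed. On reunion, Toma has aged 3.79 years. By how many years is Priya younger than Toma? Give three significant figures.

γ = 9.71
Priya's elapsed proper time: τ = 3.79/9.710 = 0.3903 years.
Age gap = Δt − τ = 3.79 − 0.3903 years.

Δt − τ = 3.40 years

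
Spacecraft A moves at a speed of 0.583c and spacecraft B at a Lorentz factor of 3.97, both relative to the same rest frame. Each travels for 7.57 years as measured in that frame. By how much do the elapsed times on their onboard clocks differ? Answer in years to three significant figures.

A: γ = 1/√(1 − 0.583²) = 1/√0.6601 = 1.231; τ_A = 7.57/1.231 = 6.150 years.
B: γ = 3.97; τ_B = 7.57/3.970 = 1.907 years.

|τ_A − τ_B| = 4.24 years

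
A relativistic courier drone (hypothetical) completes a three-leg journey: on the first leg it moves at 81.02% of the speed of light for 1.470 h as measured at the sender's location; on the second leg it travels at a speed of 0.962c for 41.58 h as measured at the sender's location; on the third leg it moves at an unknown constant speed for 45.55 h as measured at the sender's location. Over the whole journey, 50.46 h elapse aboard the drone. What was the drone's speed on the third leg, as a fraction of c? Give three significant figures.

Leg 1: β = 0.8102; γ = 1/√(1 − 0.8102²) = 1/√0.3436 = 1.706; τ_1 = 1.470/1.706 = 0.8616 h.
Leg 2: γ = 1/√(1 − 0.962²) = 1/√0.07456 = 3.662; τ_2 = 41.58/3.662 = 11.35 h.
Leg 3: speed unknown; τ_3 = 45.55/γ_3.
Total proper time: 0.8616 + 11.35 + τ_3 = 50.46, so τ_3 = 50.46 − 12.22 = 38.24 h.
γ_3 = 45.55/38.24 = 1.191; β = √(1 − 1/γ²) = √0.2950.

β = 0.543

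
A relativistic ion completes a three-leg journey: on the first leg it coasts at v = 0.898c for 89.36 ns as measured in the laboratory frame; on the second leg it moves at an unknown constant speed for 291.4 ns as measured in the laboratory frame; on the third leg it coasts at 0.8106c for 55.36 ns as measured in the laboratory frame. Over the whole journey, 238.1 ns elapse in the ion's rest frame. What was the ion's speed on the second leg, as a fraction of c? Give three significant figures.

Leg 1: γ = 1/√(1 − 0.898²) = 1/√0.1936 = 2.273; τ_1 = 89.36/2.273 = 39.32 ns.
Leg 2: speed unknown; τ_2 = 291.4/γ_2.
Leg 3: γ = 1/√(1 − 0.8106²) = 1/√0.3429 = 1.708; τ_3 = 55.36/1.708 = 32.42 ns.
Total proper time: 39.32 + τ_2 + 32.42 = 238.1, so τ_2 = 238.1 − 71.74 = 166.4 ns.
γ_2 = 291.4/166.4 = 1.752; β = √(1 − 1/γ²) = √0.6741.

β = 0.821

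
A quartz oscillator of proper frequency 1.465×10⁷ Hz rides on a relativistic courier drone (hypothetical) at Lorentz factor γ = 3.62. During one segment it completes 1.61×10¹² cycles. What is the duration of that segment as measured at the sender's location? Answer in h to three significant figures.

γ = 3.62
Proper time for N cycles: τ = N/f = 1.61×10¹²/(1.465×10⁷) = 1.099×10⁵ s = 30.53 h.
Lab-frame duration Δt = γτ = 3.620 × 30.53 = 110.5 h.

Δt = 111 h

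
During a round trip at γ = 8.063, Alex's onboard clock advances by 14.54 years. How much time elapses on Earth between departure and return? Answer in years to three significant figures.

Δt = 117 years

γ = 8.063
Earth-frame duration is the dilated interval: Δt = γτ = 8.063 × 14.54 years.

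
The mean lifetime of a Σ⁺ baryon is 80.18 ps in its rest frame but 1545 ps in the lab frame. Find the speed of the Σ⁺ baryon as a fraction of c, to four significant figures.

β = 0.9987

γ = Δt/τ₀ = 1545/80.18 = 19.27
β = √(1 − 1/γ²) = √(1 − 0.002693) = √0.9973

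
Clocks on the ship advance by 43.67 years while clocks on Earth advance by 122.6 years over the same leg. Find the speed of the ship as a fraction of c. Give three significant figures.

The proper time is measured on the ship (both events occur at the ship's location); Δt is measured on Earth. γ = Δt/τ = 122.6/43.67 = 2.807.
β = √(1 − 1/γ²) = √(1 − 0.1269) = √0.8731

v = 0.934c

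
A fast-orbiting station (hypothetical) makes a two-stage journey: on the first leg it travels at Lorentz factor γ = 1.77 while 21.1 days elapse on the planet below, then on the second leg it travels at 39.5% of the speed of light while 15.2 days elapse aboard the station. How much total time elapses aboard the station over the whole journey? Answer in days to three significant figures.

τ = 27.1 days

Leg 1: γ = 1.77; τ_1 = 21.1/1.770 = 11.92 days.
Leg 2: 15.2 days is already measured aboard the station.
Total: 11.92 + 15.20 days.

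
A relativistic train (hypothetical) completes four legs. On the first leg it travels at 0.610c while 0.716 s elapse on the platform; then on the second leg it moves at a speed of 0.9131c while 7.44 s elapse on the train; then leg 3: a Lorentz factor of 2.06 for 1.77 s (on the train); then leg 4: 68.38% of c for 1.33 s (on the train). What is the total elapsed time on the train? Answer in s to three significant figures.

Leg 1: γ = 1/√(1 − 0.610²) = 1/√0.6279 = 1.262; τ_1 = 0.716/1.262 = 0.5674 s.
Leg 2: 7.44 s is already measured on the train.
Leg 3: 1.77 s is already measured on the train.
Leg 4: 1.33 s is already measured on the train.
Total: 0.5674 + 7.440 + 1.770 + 1.330 s.

τ = 11.1 s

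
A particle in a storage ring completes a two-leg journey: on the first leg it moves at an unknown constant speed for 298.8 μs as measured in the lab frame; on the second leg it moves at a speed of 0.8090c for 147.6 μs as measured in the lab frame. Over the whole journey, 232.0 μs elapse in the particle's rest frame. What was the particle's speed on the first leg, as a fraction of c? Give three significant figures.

Leg 1: speed unknown; τ_1 = 298.8/γ_1.
Leg 2: γ = 1/√(1 − 0.8090²) = 1/√0.3455 = 1.701; τ_2 = 147.6/1.701 = 86.76 μs.
Total proper time: τ_1 + 86.76 = 232.0, so τ_1 = 232.0 − 86.76 = 145.2 μs.
γ_1 = 298.8/145.2 = 2.057; β = √(1 − 1/γ²) = √0.7637.

β = 0.874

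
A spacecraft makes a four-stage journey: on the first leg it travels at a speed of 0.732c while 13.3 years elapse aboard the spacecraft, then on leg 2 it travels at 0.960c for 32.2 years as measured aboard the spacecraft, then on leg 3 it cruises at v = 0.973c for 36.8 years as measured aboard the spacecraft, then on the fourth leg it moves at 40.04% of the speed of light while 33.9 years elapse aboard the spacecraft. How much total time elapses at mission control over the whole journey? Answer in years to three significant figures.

Δt = 331 years

Leg 1: γ = 1/√(1 − 0.732²) = 1/√0.4642 = 1.468; Δt_1 = 1.468 × 13.3 = 19.52 years.
Leg 2: γ = 1/√(1 − 0.960²) = 25/7 ≈ 3.571; Δt_2 = 3.571 × 32.2 = 115.0 years.
Leg 3: γ = 1/√(1 − 0.973²) = 1/√0.05327 = 4.333; Δt_3 = 4.333 × 36.8 = 159.4 years.
Leg 4: β = 0.4004; γ = 1/√(1 − 0.4004²) = 1/√0.8397 = 1.091; Δt_4 = 1.091 × 33.9 = 36.99 years.
Total: 19.52 + 115.0 + 159.4 + 36.99 years.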